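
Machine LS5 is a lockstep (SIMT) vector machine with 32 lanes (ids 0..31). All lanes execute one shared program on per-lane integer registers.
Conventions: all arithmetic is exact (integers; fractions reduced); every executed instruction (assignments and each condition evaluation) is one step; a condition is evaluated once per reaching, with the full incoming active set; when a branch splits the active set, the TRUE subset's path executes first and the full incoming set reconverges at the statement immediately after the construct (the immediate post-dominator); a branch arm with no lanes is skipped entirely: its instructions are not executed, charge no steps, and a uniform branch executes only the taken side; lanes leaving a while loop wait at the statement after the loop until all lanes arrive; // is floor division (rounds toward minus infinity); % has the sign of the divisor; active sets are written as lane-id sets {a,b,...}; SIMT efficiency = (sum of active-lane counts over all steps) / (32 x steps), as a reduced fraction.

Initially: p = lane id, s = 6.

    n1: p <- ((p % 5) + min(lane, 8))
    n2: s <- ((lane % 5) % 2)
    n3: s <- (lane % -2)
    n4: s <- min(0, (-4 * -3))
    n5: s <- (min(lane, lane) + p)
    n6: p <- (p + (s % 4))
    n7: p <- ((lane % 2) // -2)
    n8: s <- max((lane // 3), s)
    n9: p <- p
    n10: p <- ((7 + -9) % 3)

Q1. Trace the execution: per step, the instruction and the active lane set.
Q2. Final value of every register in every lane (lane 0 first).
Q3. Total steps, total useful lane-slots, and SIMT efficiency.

step 0: p <- ((p % 5) + min(lane, 8)) {0,1,2,3,4,5,6,7,8,9,10,11,12,13,14,15,16,17,18,19,20,21,22,23,24,25,26,27,28,29,30,31}
step 1: s <- ((lane % 5) % 2)        {0,1,2,3,4,5,6,7,8,9,10,11,12,13,14,15,16,17,18,19,20,21,22,23,24,25,26,27,28,29,30,31}
step 2: s <- (lane % -2)             {0,1,2,3,4,5,6,7,8,9,10,11,12,13,14,15,16,17,18,19,20,21,22,23,24,25,26,27,28,29,30,31}
step 3: s <- min(0, (-4 * -3))       {0,1,2,3,4,5,6,7,8,9,10,11,12,13,14,15,16,17,18,19,20,21,22,23,24,25,26,27,28,29,30,31}
step 4: s <- (min(lane, lane) + p)   {0,1,2,3,4,5,6,7,8,9,10,11,12,13,14,15,16,17,18,19,20,21,22,23,24,25,26,27,28,29,30,31}
step 5: p <- (p + (s % 4))           {0,1,2,3,4,5,6,7,8,9,10,11,12,13,14,15,16,17,18,19,20,21,22,23,24,25,26,27,28,29,30,31}
step 6: p <- ((lane % 2) // -2)      {0,1,2,3,4,5,6,7,8,9,10,11,12,13,14,15,16,17,18,19,20,21,22,23,24,25,26,27,28,29,30,31}
step 7: s <- max((lane // 3), s)     {0,1,2,3,4,5,6,7,8,9,10,11,12,13,14,15,16,17,18,19,20,21,22,23,24,25,26,27,28,29,30,31}
step 8: p <- p                       {0,1,2,3,4,5,6,7,8,9,10,11,12,13,14,15,16,17,18,19,20,21,22,23,24,25,26,27,28,29,30,31}
step 9: p <- ((7 + -9) % 3)          {0,1,2,3,4,5,6,7,8,9,10,11,12,13,14,15,16,17,18,19,20,21,22,23,24,25,26,27,28,29,30,31}

Answer: 10 steps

p: 1,1,1,1,1,1,1,1,1,1,1,1,1,1,1,1,1,1,1,1,1,1,1,1,1,1,1,1,1,1,1,1
s: 0,3,6,9,12,10,13,16,19,21,18,20,22,24,26,23,25,27,29,31,28,30,32,34,36,33,35,37,39,41,38,40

steps = 10; useful = 320; efficiency = 320/320 = 1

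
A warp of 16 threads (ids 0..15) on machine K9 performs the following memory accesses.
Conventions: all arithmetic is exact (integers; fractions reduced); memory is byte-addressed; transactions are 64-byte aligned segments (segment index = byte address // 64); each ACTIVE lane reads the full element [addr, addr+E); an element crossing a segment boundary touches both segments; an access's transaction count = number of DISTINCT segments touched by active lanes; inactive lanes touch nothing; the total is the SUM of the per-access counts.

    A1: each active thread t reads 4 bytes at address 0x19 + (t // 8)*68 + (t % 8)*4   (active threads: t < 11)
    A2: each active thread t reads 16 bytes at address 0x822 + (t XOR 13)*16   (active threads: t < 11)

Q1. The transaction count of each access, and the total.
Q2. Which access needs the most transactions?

A1: 2 transactions
A2: 4 transactions

Answer: 2,4; total 6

Answer: A2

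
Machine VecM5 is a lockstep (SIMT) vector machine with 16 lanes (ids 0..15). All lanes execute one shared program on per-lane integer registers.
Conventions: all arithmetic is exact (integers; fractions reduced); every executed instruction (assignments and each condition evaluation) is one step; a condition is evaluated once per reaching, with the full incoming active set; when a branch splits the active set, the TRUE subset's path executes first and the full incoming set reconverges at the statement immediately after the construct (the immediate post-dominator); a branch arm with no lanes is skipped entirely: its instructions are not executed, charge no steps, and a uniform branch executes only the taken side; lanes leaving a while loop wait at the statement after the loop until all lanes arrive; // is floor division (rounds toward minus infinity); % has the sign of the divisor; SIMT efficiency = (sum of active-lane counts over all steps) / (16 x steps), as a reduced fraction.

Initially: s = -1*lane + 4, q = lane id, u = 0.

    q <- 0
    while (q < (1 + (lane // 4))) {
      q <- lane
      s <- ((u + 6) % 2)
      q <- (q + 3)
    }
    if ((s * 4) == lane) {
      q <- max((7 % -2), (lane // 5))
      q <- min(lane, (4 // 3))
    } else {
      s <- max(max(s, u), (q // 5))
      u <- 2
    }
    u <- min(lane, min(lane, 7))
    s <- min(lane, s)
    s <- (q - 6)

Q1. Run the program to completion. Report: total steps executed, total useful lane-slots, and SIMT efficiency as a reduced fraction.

Answer: 14 steps, 192 useful, 6/7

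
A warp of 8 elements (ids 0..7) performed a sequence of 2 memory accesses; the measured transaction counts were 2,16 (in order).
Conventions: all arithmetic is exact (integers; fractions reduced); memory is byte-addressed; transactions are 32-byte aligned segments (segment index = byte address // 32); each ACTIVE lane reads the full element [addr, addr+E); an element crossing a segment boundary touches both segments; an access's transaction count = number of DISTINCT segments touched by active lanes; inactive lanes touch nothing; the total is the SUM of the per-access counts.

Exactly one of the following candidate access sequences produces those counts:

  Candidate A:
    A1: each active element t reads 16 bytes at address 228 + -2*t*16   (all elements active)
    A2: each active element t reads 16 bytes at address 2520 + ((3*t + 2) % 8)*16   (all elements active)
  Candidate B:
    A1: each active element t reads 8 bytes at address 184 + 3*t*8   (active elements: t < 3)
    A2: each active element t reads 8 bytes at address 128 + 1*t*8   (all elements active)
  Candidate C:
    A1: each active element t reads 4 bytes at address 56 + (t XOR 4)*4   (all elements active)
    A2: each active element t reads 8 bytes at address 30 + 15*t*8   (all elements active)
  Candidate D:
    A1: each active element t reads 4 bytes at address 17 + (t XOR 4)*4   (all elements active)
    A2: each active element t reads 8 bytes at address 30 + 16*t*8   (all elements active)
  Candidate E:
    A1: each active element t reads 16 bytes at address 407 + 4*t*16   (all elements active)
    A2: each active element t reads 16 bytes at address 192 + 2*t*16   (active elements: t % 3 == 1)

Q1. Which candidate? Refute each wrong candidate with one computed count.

A: A1 gives 8 transactions, not 2
B: A1 gives 3 transactions, not 2
C: A2 gives 10 transactions, not 16
E: A1 gives 16 transactions, not 2
D: all counts match (2,16)

Answer: D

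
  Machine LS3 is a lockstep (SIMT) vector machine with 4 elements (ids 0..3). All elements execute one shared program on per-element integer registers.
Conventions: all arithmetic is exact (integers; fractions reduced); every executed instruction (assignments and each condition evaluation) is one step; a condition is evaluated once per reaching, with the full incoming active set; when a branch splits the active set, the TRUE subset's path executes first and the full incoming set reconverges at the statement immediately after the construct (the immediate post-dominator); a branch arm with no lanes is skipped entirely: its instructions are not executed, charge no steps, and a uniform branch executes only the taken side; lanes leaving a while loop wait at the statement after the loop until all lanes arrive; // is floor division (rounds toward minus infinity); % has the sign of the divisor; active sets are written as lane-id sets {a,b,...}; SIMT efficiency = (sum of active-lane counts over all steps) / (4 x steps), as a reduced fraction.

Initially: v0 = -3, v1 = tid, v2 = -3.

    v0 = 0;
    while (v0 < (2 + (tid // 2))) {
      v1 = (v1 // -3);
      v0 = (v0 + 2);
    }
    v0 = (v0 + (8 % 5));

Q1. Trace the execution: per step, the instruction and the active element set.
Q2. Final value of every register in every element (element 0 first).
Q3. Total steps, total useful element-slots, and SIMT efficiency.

step 0: v0 <- 0                      {0,1,2,3}
step 1: eval (v0 < (2 + (tid // 2))) {0,1,2,3}
step 2: v1 <- (v1 // -3)             {0,1,2,3}
step 3: v0 <- (v0 + 2)               {0,1,2,3}
step 4: eval (v0 < (2 + (tid // 2))) {0,1,2,3}
step 5: v1 <- (v1 // -3)             {2,3}
step 6: v0 <- (v0 + 2)               {2,3}
step 7: eval (v0 < (2 + (tid // 2))) {2,3}
step 8: v0 <- (v0 + (8 % 5))         {0,1,2,3}

Answer: 9 steps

v0: 5,5,7,7
v1: 0,-1,0,0
v2: -3,-3,-3,-3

steps = 9; useful = 30; efficiency = 30/36 = 5/6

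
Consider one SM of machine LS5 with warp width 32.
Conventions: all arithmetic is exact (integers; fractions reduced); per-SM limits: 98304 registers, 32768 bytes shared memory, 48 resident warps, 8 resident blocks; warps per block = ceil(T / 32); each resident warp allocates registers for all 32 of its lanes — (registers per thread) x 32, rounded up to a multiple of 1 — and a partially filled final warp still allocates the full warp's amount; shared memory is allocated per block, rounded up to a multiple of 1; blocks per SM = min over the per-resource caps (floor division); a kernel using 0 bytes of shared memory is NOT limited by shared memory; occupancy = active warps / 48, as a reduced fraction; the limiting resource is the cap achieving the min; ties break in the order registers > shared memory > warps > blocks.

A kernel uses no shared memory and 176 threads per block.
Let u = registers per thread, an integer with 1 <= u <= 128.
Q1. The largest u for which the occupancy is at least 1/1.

Answer: u = 64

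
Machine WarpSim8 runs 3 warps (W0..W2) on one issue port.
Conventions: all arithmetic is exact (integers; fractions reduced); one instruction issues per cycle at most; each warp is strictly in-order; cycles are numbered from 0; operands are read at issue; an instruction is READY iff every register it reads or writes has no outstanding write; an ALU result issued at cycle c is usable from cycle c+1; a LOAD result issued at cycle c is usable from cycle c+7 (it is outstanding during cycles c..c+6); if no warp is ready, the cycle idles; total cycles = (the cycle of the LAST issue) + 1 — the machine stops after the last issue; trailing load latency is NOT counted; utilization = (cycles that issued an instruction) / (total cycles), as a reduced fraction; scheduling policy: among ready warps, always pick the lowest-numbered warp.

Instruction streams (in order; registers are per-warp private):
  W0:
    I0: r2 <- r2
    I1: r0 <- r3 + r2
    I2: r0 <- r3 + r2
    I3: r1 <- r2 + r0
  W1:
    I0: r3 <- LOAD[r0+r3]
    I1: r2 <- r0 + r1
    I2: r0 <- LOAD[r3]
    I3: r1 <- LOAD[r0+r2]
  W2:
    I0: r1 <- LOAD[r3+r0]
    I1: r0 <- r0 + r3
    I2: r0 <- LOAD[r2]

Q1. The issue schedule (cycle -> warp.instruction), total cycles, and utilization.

cycle 0: W0.I0
cycle 1: W0.I1
cycle 2: W0.I2
cycle 3: W0.I3
cycle 4: W1.I0
cycle 5: W1.I1
cycle 6: W2.I0
cycle 7: W2.I1
cycle 8: W2.I2
cycle 9: idle
cycle 10: idle
cycle 11: W1.I2
cycle 12: idle
cycle 13: idle
cycle 14: idle
cycle 15: idle
cycle 16: idle
cycle 17: idle
cycle 18: W1.I3

Answer: 19 cycles, utilization 11/19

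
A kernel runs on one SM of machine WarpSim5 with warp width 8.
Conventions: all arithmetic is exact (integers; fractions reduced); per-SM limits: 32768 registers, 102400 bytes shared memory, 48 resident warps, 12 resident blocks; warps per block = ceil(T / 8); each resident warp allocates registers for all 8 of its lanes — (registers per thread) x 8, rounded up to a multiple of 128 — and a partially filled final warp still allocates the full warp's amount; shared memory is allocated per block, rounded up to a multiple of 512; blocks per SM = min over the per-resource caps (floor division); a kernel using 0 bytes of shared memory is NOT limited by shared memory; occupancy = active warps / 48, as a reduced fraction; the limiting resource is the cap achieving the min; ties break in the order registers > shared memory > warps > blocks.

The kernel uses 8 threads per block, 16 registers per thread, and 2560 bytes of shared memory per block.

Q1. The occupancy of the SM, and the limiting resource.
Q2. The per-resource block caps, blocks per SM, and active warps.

Answer: occupancy 1/4, limited by blocks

registers: 256 blocks
shared memory: 40 blocks
warps: 48 blocks
blocks: 12 blocks

Answer: 12 blocks, 12 active warps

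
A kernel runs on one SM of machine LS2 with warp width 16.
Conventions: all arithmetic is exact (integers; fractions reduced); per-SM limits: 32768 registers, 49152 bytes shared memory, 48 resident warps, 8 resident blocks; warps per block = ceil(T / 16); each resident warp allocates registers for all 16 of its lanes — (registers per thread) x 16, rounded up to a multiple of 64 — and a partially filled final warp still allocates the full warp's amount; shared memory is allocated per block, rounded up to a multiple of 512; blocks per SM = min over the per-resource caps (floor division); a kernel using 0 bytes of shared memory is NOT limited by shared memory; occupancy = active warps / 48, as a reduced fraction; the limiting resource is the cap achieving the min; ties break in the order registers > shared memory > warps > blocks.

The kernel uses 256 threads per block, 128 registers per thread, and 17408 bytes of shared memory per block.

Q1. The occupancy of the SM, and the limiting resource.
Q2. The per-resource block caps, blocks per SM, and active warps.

Answer: occupancy 1/3, limited by registers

registers: 1 block
shared memory: 2 blocks
warps: 3 blocks
blocks: 8 blocks

Answer: 1 block, 16 active warps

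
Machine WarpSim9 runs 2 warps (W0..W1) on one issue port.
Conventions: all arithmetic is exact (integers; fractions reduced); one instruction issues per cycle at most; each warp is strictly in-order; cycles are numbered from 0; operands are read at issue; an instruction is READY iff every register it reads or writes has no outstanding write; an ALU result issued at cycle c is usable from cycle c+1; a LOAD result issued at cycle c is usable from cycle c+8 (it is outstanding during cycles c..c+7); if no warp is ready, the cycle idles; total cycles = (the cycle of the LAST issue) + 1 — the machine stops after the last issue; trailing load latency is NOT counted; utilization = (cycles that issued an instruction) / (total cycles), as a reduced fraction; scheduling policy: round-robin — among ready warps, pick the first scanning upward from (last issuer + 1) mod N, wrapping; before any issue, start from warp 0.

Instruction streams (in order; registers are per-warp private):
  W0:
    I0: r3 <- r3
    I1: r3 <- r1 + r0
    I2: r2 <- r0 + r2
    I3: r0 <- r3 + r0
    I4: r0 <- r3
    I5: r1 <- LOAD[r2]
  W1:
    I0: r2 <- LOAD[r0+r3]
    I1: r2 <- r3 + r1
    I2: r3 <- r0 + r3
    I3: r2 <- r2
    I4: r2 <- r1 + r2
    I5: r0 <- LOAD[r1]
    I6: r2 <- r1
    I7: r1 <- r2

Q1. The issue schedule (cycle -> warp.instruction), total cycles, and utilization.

cycle 0: W0.I0
cycle 1: W1.I0
cycle 2: W0.I1
cycle 3: W0.I2
cycle 4: W0.I3
cycle 5: W0.I4
cycle 6: W0.I5
cycle 7: idle
cycle 8: idle
cycle 9: W1.I1
cycle 10: W1.I2
cycle 11: W1.I3
cycle 12: W1.I4
cycle 13: W1.I5
cycle 14: W1.I6
cycle 15: W1.I7

Answer: 16 cycles, utilization 7/8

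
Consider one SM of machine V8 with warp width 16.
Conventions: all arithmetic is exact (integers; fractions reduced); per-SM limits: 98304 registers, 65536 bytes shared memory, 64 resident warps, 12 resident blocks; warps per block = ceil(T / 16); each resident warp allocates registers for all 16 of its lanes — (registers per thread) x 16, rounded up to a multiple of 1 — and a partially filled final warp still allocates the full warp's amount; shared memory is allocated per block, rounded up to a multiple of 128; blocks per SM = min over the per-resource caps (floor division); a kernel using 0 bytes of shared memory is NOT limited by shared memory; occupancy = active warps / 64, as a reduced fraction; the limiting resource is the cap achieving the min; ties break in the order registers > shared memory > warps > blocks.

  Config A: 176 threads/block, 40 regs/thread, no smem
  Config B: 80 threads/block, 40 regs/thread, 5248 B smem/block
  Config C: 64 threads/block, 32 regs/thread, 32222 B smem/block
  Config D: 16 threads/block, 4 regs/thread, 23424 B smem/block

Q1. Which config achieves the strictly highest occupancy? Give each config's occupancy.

occupancies: A 55/64, B 15/16, C 1/8, D 1/32

Answer: B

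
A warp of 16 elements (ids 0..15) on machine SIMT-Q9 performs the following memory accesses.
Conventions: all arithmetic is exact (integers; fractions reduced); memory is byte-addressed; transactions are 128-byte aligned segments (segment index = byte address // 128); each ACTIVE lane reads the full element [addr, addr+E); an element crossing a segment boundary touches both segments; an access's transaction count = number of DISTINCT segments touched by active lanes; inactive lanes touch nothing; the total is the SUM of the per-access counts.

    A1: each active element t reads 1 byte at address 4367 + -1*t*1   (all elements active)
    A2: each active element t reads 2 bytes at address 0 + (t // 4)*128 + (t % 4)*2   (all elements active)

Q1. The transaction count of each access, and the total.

A1: 1 transaction
A2: 4 transactions

Answer: 1,4; total 5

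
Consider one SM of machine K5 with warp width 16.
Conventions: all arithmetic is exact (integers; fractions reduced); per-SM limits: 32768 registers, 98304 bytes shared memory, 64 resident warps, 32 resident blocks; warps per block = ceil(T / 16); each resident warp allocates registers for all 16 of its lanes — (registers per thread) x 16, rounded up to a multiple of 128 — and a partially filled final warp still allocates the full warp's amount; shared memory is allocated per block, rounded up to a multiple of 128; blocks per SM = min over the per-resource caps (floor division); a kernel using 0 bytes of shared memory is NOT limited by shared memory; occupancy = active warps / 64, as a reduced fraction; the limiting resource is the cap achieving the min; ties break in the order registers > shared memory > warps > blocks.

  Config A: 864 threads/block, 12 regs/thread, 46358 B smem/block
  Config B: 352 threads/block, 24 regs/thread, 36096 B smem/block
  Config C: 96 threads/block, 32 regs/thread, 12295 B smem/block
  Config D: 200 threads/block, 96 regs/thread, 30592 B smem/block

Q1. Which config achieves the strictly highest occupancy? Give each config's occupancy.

occupancies: A 27/32, B 11/16, C 21/32, D 13/64

Answer: A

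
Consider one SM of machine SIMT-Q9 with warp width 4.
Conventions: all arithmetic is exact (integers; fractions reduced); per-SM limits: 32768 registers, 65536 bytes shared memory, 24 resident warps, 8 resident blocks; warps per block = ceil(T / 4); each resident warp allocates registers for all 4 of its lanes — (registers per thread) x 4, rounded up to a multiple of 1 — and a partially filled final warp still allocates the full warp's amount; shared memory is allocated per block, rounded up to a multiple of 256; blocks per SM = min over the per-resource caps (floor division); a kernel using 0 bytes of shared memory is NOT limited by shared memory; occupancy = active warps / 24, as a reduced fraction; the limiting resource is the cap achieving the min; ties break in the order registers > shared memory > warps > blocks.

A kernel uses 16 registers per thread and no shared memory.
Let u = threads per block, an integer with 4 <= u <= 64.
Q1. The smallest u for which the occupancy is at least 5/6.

Answer: u = 9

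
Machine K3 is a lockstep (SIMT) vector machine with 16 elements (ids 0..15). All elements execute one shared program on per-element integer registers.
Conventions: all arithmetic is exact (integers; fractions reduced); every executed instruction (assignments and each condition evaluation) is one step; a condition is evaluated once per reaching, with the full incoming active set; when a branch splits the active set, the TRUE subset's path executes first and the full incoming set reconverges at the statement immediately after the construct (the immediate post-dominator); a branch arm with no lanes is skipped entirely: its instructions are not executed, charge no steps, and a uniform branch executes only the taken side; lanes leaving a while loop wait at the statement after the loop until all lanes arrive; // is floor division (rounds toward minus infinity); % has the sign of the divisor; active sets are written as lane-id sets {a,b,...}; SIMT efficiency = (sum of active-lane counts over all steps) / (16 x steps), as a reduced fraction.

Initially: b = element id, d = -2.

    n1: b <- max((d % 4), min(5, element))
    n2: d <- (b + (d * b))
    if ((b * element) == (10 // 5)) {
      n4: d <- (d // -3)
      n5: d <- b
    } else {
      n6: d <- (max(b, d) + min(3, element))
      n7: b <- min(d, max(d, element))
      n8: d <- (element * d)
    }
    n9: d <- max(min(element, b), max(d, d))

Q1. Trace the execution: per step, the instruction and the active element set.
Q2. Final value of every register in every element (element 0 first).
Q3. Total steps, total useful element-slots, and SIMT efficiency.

step 0: b <- max((d % 4), min(5, element)) {0,1,2,3,4,5,6,7,8,9,10,11,12,13,14,15}
step 1: d <- (b + (d * b))           {0,1,2,3,4,5,6,7,8,9,10,11,12,13,14,15}
step 2: eval ((b * element) == (10 // 5)) {0,1,2,3,4,5,6,7,8,9,10,11,12,13,14,15}
step 3: d <- (d // -3)               {1}
step 4: d <- b                       {1}
step 5: d <- (max(b, d) + min(3, element)) {0,2,3,4,5,6,7,8,9,10,11,12,13,14,15}
step 6: b <- min(d, max(d, element)) {0,2,3,4,5,6,7,8,9,10,11,12,13,14,15}
step 7: d <- (element * d)           {0,2,3,4,5,6,7,8,9,10,11,12,13,14,15}
step 8: d <- max(min(element, b), max(d, d)) {0,1,2,3,4,5,6,7,8,9,10,11,12,13,14,15}

Answer: 9 steps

b: 2,2,4,6,7,8,8,8,8,8,8,8,8,8,8,8
d: 0,2,8,18,28,40,48,56,64,72,80,88,96,104,112,120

steps = 9; useful = 111; efficiency = 111/144 = 37/48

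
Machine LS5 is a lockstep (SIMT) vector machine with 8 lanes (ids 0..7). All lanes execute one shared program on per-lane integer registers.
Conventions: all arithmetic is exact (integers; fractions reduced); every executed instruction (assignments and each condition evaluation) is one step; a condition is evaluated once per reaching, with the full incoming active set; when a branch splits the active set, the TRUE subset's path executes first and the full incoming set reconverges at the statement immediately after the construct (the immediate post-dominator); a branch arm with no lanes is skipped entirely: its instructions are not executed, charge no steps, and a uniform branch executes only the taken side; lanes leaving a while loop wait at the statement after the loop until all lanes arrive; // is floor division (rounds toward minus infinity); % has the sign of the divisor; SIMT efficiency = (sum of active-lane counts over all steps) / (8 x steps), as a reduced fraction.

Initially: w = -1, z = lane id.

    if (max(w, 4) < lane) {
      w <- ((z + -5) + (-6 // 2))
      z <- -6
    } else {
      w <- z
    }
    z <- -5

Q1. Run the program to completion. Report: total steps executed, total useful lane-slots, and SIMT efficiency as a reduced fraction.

Answer: 5 steps, 27 useful, 27/40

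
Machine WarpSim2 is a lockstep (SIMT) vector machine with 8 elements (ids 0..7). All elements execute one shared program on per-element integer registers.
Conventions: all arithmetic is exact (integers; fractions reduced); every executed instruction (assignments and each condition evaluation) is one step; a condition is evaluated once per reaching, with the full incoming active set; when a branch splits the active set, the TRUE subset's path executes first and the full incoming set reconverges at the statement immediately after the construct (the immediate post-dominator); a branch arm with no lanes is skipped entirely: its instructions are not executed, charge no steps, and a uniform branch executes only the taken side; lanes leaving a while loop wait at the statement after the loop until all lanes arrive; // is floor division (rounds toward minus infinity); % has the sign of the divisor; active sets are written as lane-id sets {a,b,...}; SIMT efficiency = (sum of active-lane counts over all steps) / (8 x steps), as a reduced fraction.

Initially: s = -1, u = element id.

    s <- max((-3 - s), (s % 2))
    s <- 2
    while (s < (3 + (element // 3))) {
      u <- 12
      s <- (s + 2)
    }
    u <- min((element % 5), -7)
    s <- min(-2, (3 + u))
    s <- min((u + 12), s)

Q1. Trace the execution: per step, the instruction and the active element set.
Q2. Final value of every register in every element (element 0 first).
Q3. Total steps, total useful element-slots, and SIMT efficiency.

step 0: s <- max((-3 - s), (s % 2))  {0,1,2,3,4,5,6,7}
step 1: s <- 2                       {0,1,2,3,4,5,6,7}
step 2: eval (s < (3 + (element // 3))) {0,1,2,3,4,5,6,7}
step 3: u <- 12                      {0,1,2,3,4,5,6,7}
step 4: s <- (s + 2)                 {0,1,2,3,4,5,6,7}
step 5: eval (s < (3 + (element // 3))) {0,1,2,3,4,5,6,7}
step 6: u <- 12                      {6,7}
step 7: s <- (s + 2)                 {6,7}
step 8: eval (s < (3 + (element // 3))) {6,7}
step 9: u <- min((element % 5), -7)  {0,1,2,3,4,5,6,7}
step 10: s <- min(-2, (3 + u))        {0,1,2,3,4,5,6,7}
step 11: s <- min((u + 12), s)        {0,1,2,3,4,5,6,7}

Answer: 12 steps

s: -4,-4,-4,-4,-4,-4,-4,-4
u: -7,-7,-7,-7,-7,-7,-7,-7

steps = 12; useful = 78; efficiency = 78/96 = 13/16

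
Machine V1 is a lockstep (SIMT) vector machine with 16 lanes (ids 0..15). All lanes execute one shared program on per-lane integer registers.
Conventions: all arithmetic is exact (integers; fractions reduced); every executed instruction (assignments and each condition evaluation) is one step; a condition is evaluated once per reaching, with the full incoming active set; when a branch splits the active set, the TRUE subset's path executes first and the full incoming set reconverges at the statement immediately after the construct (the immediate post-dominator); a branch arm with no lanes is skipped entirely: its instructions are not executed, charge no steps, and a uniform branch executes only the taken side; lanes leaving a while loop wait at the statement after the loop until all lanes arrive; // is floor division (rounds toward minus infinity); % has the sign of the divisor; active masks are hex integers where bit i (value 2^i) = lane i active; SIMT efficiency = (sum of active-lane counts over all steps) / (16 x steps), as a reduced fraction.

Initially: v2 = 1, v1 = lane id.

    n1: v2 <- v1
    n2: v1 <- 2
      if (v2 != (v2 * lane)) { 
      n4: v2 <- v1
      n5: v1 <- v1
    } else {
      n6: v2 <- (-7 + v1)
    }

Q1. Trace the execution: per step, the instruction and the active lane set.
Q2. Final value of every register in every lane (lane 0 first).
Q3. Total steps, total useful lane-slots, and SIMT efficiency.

step 0: v2 <- v1                     0xffff
step 1: v1 <- 2                      0xffff
step 2: eval (v2 != (v2 * lane))     0xffff
step 3: v2 <- v1                     0xfffc
step 4: v1 <- v1                     0xfffc
step 5: v2 <- (-7 + v1)              0x0003

Answer: 6 steps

v2: -5,-5,2,2,2,2,2,2,2,2,2,2,2,2,2,2
v1: 2,2,2,2,2,2,2,2,2,2,2,2,2,2,2,2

steps = 6; useful = 78; efficiency = 78/96 = 13/16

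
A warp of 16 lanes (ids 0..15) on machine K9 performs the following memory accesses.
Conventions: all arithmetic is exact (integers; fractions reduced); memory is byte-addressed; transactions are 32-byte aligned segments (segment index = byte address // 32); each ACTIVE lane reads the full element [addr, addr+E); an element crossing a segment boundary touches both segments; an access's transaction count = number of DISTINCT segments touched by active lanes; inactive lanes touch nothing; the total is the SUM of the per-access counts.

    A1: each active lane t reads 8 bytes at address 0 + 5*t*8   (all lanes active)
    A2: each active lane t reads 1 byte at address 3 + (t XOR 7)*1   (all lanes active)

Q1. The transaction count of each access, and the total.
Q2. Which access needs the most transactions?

A1: 16 transactions
A2: 1 transaction

Answer: 16,1; total 17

Answer: A1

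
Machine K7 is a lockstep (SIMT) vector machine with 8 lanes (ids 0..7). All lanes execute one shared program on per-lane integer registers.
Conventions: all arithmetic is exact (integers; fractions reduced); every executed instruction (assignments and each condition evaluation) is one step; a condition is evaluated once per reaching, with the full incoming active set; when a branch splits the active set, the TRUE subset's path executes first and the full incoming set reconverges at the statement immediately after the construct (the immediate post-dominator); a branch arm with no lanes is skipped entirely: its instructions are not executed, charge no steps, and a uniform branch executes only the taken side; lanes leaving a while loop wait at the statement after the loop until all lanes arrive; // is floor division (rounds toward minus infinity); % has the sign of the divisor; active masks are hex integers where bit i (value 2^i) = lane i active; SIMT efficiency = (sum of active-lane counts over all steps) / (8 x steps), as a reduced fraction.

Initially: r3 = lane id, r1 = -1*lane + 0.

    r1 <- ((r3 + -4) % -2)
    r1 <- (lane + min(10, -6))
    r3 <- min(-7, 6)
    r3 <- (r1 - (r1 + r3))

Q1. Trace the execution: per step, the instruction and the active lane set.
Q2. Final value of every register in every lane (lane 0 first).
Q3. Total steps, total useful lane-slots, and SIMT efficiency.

step 0: r1 <- ((r3 + -4) % -2)       0xff
step 1: r1 <- (lane + min(10, -6))   0xff
step 2: r3 <- min(-7, 6)             0xff
step 3: r3 <- (r1 - (r1 + r3))       0xff

Answer: 4 steps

r3: 7,7,7,7,7,7,7,7
r1: -6,-5,-4,-3,-2,-1,0,1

steps = 4; useful = 32; efficiency = 32/32 = 1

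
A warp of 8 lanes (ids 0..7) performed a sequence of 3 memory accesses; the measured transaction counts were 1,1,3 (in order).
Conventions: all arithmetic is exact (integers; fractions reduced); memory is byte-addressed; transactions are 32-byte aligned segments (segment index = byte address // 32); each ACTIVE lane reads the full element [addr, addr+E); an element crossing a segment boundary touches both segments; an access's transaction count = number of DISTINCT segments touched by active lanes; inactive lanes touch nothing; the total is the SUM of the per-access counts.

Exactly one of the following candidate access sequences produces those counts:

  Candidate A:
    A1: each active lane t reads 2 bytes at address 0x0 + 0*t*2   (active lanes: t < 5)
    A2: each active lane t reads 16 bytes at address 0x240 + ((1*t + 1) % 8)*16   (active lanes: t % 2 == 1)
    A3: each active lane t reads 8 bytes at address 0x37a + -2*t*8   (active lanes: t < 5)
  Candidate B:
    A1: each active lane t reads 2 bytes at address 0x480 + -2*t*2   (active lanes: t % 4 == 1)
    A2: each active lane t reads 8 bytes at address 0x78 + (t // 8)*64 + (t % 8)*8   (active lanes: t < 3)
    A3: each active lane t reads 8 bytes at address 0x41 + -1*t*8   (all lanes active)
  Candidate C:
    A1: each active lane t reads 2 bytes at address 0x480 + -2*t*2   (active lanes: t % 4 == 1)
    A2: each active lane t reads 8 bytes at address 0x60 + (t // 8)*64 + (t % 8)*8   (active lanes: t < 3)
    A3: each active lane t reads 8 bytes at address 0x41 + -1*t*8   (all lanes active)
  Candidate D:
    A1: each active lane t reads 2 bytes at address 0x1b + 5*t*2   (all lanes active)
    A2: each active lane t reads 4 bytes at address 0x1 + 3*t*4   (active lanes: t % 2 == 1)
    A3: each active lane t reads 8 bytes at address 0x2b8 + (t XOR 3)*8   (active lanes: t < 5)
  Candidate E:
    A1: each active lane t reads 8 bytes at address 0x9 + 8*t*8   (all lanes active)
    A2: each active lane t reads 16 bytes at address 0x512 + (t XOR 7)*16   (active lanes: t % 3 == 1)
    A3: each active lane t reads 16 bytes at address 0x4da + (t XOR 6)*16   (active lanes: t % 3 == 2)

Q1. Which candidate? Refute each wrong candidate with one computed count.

A: A2 gives 4 transactions, not 1
B: A2 gives 2 transactions, not 1
D: A1 gives 4 transactions, not 1
E: A1 gives 8 transactions, not 1
C: all counts match (1,1,3)

Answer: C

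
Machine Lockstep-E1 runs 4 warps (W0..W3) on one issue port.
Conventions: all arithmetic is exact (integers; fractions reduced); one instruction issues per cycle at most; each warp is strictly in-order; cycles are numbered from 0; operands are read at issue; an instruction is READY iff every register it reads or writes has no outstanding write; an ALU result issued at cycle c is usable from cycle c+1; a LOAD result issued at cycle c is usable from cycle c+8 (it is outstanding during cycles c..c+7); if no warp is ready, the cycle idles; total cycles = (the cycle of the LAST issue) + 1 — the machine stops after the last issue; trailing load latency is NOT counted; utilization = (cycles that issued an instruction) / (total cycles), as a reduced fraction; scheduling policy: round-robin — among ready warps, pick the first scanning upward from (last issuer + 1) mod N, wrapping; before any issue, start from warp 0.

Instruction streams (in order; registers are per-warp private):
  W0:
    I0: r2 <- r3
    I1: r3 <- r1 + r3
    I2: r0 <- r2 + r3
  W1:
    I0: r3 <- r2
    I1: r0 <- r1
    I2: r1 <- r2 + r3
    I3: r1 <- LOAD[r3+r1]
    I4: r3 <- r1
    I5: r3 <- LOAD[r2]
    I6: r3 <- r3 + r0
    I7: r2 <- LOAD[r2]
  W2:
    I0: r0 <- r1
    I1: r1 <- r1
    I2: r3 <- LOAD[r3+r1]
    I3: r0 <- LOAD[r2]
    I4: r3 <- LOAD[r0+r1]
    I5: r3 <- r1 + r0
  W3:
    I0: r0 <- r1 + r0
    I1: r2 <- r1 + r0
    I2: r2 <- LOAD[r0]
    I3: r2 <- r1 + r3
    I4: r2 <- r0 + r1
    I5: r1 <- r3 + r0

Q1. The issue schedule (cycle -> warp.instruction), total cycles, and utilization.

cycle 0: W0.I0
cycle 1: W1.I0
cycle 2: W2.I0
cycle 3: W3.I0
cycle 4: W0.I1
cycle 5: W1.I1
cycle 6: W2.I1
cycle 7: W3.I1
cycle 8: W0.I2
cycle 9: W1.I2
cycle 10: W2.I2
cycle 11: W3.I2
cycle 12: W1.I3
cycle 13: W2.I3
cycle 14: idle
cycle 15: idle
cycle 16: idle
cycle 17: idle
cycle 18: idle
cycle 19: W3.I3
cycle 20: W1.I4
cycle 21: W2.I4
cycle 22: W3.I4
cycle 23: W1.I5
cycle 24: W3.I5
cycle 25: idle
cycle 26: idle
cycle 27: idle
cycle 28: idle
cycle 29: W2.I5
cycle 30: idle
cycle 31: W1.I6
cycle 32: W1.I7

Answer: 33 cycles, utilization 23/33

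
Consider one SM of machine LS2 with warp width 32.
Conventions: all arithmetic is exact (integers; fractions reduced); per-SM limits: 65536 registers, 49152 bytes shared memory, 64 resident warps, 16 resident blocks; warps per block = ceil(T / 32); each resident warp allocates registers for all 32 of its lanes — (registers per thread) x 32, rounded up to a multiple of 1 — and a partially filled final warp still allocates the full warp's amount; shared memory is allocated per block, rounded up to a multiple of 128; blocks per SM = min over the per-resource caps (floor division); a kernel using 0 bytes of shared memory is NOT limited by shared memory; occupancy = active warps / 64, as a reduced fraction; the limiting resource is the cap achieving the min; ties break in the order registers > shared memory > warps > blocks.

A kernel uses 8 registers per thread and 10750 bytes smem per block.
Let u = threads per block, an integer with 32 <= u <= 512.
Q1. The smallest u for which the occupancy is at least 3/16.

Answer: u = 65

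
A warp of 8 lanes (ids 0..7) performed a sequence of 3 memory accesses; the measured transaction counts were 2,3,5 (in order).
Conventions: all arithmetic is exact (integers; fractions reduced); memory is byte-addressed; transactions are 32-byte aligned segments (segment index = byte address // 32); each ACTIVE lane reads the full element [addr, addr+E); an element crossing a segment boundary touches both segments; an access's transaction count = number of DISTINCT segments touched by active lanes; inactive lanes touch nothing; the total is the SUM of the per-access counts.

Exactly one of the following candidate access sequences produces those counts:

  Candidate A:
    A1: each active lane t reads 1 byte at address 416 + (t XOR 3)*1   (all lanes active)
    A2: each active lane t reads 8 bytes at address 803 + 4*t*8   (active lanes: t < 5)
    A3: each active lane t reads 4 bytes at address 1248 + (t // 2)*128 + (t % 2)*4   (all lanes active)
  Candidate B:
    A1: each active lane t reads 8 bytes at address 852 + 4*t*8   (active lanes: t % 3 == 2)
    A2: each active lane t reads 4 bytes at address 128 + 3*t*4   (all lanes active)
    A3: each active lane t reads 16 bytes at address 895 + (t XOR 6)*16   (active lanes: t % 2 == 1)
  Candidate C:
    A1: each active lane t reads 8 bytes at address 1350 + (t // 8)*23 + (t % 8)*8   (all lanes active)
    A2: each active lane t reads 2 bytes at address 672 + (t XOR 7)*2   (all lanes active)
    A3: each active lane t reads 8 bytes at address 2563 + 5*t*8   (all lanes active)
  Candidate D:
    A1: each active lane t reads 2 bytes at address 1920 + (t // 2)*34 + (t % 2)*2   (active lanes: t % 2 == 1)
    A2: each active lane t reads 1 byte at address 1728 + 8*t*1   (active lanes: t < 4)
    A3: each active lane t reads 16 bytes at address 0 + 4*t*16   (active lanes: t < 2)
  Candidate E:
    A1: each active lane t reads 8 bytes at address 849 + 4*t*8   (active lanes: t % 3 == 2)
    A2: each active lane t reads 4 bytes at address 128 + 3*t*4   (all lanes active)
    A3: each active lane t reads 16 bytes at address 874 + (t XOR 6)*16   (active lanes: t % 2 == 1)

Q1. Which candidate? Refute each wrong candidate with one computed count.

A: A1 gives 1 transaction, not 2
B: A3 gives 4 transactions, not 5
C: A1 gives 3 transactions, not 2
D: A1 gives 4 transactions, not 2
E: all counts match (2,3,5)

Answer: E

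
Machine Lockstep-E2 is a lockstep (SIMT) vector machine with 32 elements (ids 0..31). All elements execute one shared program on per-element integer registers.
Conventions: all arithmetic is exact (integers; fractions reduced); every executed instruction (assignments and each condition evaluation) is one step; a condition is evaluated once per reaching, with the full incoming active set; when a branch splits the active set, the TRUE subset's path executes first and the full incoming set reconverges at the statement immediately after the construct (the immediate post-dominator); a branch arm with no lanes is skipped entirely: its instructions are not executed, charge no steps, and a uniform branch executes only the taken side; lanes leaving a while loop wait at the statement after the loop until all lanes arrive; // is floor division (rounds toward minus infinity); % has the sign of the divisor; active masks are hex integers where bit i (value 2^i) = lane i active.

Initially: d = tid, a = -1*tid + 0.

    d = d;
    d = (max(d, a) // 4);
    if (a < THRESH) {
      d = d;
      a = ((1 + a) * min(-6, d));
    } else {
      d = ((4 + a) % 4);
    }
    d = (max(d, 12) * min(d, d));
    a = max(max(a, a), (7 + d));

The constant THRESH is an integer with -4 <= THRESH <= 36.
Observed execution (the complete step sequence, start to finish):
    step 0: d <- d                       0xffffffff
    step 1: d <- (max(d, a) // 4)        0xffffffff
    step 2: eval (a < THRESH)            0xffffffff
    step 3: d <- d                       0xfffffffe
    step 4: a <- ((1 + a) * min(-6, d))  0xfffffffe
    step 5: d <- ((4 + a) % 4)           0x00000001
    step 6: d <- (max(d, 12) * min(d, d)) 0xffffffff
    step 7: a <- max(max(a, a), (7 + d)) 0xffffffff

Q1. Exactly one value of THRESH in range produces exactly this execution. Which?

Answer: THRESH = 0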